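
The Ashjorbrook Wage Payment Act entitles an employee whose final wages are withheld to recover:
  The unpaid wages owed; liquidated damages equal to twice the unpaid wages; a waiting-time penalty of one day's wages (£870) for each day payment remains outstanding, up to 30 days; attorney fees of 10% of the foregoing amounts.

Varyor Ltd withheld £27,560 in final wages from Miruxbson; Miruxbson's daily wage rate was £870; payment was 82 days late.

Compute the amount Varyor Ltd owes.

£119,658

Doubled: 2 × £27,560 = £55,120
Penalty days: min(82, 30) = 30
Waiting-time penalty: 30 × £870 = £26,100
Subtotal: £27,560 + £55,120 + £26,100 = £108,780
Attorney fees: 10% of £108,780 = £10,878
Total award: £108,780 + £10,878 = £119,658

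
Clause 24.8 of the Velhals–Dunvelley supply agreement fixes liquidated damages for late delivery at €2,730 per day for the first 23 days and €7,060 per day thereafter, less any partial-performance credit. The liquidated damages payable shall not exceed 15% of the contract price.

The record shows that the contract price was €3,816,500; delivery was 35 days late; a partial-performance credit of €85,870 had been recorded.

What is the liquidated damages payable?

First 23 days: 23 × €2,730 = €62,790
Remaining days: (35 − 23) × €7,060 = €84,720
Accrued per-day damages: €62,790 + €84,720 = €147,510
Less partial-performance credit: €147,510 − €85,870 = €61,640
Cap: 15% of €3,816,500 = €572,475
Cap at €572,475: €61,640 is within the cap, no reduction.

€61,640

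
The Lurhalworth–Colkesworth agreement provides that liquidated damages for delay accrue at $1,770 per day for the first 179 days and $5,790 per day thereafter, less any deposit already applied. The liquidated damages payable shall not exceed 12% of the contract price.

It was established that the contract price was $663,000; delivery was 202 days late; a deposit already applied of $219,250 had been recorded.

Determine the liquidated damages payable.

Liquidated damages: $79,560

First 179 days: 179 × $1,770 = $316,830
Remaining days: (202 − 179) × $5,790 = $133,170
Accrued per-day damages: $316,830 + $133,170 = $450,000
Less deposit already applied: $450,000 − $219,250 = $230,750
Cap: 12% of $663,000 = $79,560
Cap at $79,560: $230,750 exceeds the cap → $79,560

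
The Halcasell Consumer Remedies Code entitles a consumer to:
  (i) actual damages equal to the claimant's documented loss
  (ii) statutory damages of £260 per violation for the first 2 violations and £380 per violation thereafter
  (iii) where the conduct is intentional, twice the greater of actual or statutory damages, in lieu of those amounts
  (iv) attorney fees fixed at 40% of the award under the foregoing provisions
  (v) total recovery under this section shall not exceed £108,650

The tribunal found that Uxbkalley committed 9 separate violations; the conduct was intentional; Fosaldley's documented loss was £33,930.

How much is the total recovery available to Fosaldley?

£95,004

First 2 violations: 2 × £260 = £520
Remaining violations: (9 − 2) × £380 = £2,660
Statutory damages: £520 + £2,660 = £3,180
Greater of actual damages (£33,930) or statutory damages (£3,180): £33,930
Doubled: 2 × £33,930 = £67,860
Attorney fees: 40% of £67,860 = £27,144
Total before cap: £67,860 + £27,144 = £95,004
Cap at £108,650: £95,004 is within the cap, no reduction.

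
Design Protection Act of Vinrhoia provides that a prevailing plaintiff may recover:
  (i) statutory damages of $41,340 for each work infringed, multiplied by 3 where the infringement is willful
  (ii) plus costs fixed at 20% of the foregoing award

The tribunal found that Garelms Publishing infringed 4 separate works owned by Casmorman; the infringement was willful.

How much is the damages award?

Award: $595,296

Statutory damages: 4 × $41,340 = $165,360
Trebled: 3 × $165,360 = $496,080
Costs: 20% of $496,080 = $99,216
Award plus costs: $496,080 + $99,216 = $595,296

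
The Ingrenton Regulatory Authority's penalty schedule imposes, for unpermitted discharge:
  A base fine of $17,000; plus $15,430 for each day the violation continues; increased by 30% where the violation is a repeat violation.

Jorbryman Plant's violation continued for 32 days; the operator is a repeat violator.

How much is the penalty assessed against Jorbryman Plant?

Civil penalty: $663,988

Per-day component: 32 × $15,430 = $493,760
Base plus per-day: $17,000 + $493,760 = $510,760
Enhancement: 30% of $510,760 = $153,228
Enhanced fine: $510,760 + $153,228 = $663,988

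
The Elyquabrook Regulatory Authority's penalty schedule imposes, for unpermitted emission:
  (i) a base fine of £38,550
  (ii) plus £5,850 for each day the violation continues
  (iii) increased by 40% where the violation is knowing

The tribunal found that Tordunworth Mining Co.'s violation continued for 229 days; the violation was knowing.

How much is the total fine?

Civil penalty: £1,929,480

Per-day component: 229 × £5,850 = £1,339,650
Base plus per-day: £38,550 + £1,339,650 = £1,378,200
Enhancement: 40% of £1,378,200 = £551,280
Enhanced fine: £1,378,200 + £551,280 = £1,929,480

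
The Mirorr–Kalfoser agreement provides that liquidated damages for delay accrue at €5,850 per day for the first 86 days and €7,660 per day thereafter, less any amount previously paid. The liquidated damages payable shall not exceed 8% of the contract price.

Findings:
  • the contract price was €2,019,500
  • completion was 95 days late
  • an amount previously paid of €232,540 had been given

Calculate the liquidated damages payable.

First 86 days: 86 × €5,850 = €503,100
Remaining days: (95 − 86) × €7,660 = €68,940
Accrued per-day damages: €503,100 + €68,940 = €572,040
Less amount previously paid: €572,040 − €232,540 = €339,500
Cap: 8% of €2,019,500 = €161,560
Cap at €161,560: €339,500 exceeds the cap → €161,560

€161,560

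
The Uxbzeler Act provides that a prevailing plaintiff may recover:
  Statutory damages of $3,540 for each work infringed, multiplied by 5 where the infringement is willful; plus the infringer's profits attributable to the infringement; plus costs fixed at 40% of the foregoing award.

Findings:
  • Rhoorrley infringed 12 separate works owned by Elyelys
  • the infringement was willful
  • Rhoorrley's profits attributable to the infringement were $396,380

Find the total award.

$852,292

Statutory damages: 12 × $3,540 = $42,480
Multiplied by 5: 5 × $42,480 = $212,400
Combined award: $212,400 + $396,380 = $608,780
Costs: 40% of $608,780 = $243,512
Award plus costs: $608,780 + $243,512 = $852,292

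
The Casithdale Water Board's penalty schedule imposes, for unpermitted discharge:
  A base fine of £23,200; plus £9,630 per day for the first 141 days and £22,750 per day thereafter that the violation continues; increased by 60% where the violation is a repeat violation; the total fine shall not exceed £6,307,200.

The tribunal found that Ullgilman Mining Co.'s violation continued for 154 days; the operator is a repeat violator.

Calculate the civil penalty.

First 141 days: 141 × £9,630 = £1,357,830
Remaining days: (154 − 141) × £22,750 = £295,750
Per-day component: £1,357,830 + £295,750 = £1,653,580
Base plus per-day: £23,200 + £1,653,580 = £1,676,780
Enhancement: 60% of £1,676,780 = £1,006,068
Enhanced fine: £1,676,780 + £1,006,068 = £2,682,848
Cap at £6,307,200: £2,682,848 is within the cap, no reduction.

£2,682,848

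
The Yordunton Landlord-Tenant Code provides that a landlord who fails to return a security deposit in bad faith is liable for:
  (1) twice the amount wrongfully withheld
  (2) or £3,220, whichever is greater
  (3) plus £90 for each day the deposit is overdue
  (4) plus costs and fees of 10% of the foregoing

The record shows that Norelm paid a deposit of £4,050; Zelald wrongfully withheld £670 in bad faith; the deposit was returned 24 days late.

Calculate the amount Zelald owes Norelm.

£5,918

Doubled: 2 × £670 = £1,340
Minimum £3,220: £1,340 is below the minimum → £3,220
Late-return penalty: 24 × £90 = £2,160
Damages plus late penalty: £3,220 + £2,160 = £5,380
Costs and fees: 10% of £5,380 = £538
Total recovery: £5,380 + £538 = £5,918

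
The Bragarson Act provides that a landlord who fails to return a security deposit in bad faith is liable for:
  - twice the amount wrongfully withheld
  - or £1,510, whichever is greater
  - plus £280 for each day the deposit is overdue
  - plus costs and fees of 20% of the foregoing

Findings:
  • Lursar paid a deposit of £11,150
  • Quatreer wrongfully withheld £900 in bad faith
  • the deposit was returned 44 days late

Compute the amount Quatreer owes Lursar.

£16,944

Doubled: 2 × £900 = £1,800
Minimum £1,510: £1,800 meets the minimum, no increase.
Late-return penalty: 44 × £280 = £12,320
Damages plus late penalty: £1,800 + £12,320 = £14,120
Costs and fees: 20% of £14,120 = £2,824
Total recovery: £14,120 + £2,824 = £16,944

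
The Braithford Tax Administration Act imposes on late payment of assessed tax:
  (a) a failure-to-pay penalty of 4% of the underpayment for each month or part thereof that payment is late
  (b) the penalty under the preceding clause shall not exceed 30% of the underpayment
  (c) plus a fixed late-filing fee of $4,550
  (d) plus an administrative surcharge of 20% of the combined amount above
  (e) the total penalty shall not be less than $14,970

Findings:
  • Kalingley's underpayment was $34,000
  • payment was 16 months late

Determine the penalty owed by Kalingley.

Accrued rate: 4% × 16 = 64%, capped at 30% → 30%
Failure-to-pay penalty: 30% of $34,000 = $10,200
Penalty before surcharge: $10,200 + $4,550 = $14,750
Administrative surcharge: 20% of $14,750 = $2,950
Total penalty: $14,750 + $2,950 = $17,700
Minimum $14,970: $17,700 meets the minimum, no increase.

Penalty: $17,700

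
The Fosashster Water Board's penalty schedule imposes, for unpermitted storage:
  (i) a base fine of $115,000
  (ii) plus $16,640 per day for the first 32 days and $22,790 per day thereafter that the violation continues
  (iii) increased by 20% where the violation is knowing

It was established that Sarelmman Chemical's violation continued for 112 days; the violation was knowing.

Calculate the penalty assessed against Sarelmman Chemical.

First 32 days: 32 × $16,640 = $532,480
Remaining days: (112 − 32) × $22,790 = $1,823,200
Per-day component: $532,480 + $1,823,200 = $2,355,680
Base plus per-day: $115,000 + $2,355,680 = $2,470,680
Enhancement: 20% of $2,470,680 = $494,136
Enhanced fine: $2,470,680 + $494,136 = $2,964,816

$2,964,816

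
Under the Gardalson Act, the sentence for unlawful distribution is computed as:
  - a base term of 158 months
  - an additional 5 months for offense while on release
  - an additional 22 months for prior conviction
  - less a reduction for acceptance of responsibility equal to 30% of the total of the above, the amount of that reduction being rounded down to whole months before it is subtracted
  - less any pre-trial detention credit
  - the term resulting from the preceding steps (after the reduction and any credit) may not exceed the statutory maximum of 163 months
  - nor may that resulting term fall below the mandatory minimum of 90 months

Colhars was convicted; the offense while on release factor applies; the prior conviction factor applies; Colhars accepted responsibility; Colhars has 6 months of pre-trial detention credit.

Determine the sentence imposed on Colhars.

Offense while on release enhancement: +5 months
Prior conviction enhancement: +22 months
Adjusted term: 158 months + 5 months + 22 months = 185 months
Acceptance of responsibility reduction: 30% of 185 months = 55 months (rounded down)
After reduction: 185 − 55 = 130 months
Less pre-trial detention credit: 130 months − 6 months = 124 months
Cap at 163 months: 124 months is within the cap, no reduction.
Minimum 90 months: 124 months meets the minimum, no increase.

124 months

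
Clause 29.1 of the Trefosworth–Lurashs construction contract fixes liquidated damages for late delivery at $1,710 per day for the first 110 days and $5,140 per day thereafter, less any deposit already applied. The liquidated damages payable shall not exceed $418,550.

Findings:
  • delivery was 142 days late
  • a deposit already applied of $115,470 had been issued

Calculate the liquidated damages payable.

$237,110

First 110 days: 110 × $1,710 = $188,100
Remaining days: (142 − 110) × $5,140 = $164,480
Accrued per-day damages: $188,100 + $164,480 = $352,580
Less deposit already applied: $352,580 − $115,470 = $237,110
Cap at $418,550: $237,110 is within the cap, no reduction.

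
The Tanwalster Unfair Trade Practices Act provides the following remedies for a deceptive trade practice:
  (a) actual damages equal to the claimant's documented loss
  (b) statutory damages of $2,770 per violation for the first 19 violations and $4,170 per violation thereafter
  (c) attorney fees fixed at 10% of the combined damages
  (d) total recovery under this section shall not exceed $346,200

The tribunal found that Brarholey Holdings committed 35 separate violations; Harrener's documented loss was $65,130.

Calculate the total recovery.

$202,928

First 19 violations: 19 × $2,770 = $52,630
Remaining violations: (35 − 19) × $4,170 = $66,720
Statutory damages: $52,630 + $66,720 = $119,350
Combined damages: $65,130 + $119,350 = $184,480
Attorney fees: 10% of $184,480 = $18,448
Total before cap: $184,480 + $18,448 = $202,928
Cap at $346,200: $202,928 is within the cap, no reduction.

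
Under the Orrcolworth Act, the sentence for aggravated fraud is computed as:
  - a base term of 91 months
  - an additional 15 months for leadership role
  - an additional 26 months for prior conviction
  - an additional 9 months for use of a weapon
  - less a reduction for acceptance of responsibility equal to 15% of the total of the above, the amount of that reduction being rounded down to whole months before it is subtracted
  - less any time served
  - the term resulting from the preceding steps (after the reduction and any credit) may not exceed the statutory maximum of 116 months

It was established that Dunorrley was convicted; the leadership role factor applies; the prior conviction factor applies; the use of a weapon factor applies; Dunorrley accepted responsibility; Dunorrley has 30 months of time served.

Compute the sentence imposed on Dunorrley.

Leadership role enhancement: +15 months
Prior conviction enhancement: +26 months
Use of a weapon enhancement: +9 months
Adjusted term: 91 months + 15 months + 26 months + 9 months = 141 months
Acceptance of responsibility reduction: 15% of 141 months = 21 months (rounded down)
After reduction: 141 − 21 = 120 months
Less time served: 120 months − 30 months = 90 months
Cap at 116 months: 90 months is within the cap, no reduction.

90 months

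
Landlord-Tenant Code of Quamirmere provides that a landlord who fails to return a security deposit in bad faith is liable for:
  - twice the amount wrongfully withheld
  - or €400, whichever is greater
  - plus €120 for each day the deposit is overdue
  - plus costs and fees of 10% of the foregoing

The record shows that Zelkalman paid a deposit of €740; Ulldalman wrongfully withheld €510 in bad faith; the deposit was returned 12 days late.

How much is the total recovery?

€2,706

Doubled: 2 × €510 = €1,020
Minimum €400: €1,020 meets the minimum, no increase.
Late-return penalty: 12 × €120 = €1,440
Damages plus late penalty: €1,020 + €1,440 = €2,460
Costs and fees: 10% of €2,460 = €246
Total recovery: €2,460 + €246 = €2,706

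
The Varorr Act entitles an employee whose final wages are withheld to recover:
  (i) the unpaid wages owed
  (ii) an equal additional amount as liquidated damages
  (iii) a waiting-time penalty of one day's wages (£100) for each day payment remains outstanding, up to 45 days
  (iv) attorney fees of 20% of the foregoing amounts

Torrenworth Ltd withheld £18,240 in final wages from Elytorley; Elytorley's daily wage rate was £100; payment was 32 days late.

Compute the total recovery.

Liquidated damages (equal amount): £18,240
Penalty days: min(32, 45) = 32
Waiting-time penalty: 32 × £100 = £3,200
Subtotal: £18,240 + £18,240 + £3,200 = £39,680
Attorney fees: 20% of £39,680 = £7,936
Total award: £39,680 + £7,936 = £47,616

£47,616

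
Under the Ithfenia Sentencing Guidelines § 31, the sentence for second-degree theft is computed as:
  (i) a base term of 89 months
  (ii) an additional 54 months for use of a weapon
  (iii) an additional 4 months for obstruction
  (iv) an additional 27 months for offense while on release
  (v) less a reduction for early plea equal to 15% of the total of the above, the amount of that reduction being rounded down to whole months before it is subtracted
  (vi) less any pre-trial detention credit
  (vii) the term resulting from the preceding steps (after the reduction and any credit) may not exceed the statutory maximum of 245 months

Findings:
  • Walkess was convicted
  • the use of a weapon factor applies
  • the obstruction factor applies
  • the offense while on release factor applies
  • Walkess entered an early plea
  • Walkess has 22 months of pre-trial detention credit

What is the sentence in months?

126 months

Use of a weapon enhancement: +54 months
Obstruction enhancement: +4 months
Offense while on release enhancement: +27 months
Adjusted term: 89 months + 54 months + 4 months + 27 months = 174 months
Early plea reduction: 15% of 174 months = 26 months (rounded down)
After reduction: 174 − 26 = 148 months
Less pre-trial detention credit: 148 months − 22 months = 126 months
Cap at 245 months: 126 months is within the cap, no reduction.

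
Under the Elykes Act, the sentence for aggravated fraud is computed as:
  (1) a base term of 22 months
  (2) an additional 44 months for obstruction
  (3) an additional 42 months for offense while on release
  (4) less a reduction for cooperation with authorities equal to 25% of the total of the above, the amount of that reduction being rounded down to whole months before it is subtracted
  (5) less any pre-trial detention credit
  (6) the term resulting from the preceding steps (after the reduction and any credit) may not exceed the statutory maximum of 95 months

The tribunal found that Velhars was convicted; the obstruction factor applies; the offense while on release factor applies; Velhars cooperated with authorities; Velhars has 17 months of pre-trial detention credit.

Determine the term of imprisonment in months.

Obstruction enhancement: +44 months
Offense while on release enhancement: +42 months
Adjusted term: 22 months + 44 months + 42 months = 108 months
Cooperation with authorities reduction: 25% of 108 months = 27 months (rounded down)
After reduction: 108 − 27 = 81 months
Less pre-trial detention credit: 81 months − 17 months = 64 months
Cap at 95 months: 64 months is within the cap, no reduction.

64 months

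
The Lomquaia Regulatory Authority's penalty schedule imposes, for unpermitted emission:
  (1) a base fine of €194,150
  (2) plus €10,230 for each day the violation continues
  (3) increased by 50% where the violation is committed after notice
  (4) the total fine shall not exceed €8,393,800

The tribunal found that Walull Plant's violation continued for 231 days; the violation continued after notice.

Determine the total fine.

Civil penalty: €3,835,920

Per-day component: 231 × €10,230 = €2,363,130
Base plus per-day: €194,150 + €2,363,130 = €2,557,280
Enhancement: 50% of €2,557,280 = €1,278,640
Enhanced fine: €2,557,280 + €1,278,640 = €3,835,920
Cap at €8,393,800: €3,835,920 is within the cap, no reduction.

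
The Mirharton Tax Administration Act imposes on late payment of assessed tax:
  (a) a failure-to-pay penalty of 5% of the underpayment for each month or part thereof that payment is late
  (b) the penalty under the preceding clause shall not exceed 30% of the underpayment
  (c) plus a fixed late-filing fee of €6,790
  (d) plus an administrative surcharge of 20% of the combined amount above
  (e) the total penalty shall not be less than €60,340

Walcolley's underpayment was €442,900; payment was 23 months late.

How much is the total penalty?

Accrued rate: 5% × 23 = 115%, capped at 30% → 30%
Failure-to-pay penalty: 30% of €442,900 = €132,870
Penalty before surcharge: €132,870 + €6,790 = €139,660
Administrative surcharge: 20% of €139,660 = €27,932
Total penalty: €139,660 + €27,932 = €167,592
Minimum €60,340: €167,592 meets the minimum, no increase.

€167,592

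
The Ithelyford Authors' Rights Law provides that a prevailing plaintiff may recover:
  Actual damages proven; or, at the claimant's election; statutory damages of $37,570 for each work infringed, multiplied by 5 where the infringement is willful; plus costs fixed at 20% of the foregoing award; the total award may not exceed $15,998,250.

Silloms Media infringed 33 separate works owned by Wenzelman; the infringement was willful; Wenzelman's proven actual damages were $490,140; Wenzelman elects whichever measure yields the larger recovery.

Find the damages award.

Statutory damages: 33 × $37,570 = $1,239,810
Multiplied by 5: 5 × $1,239,810 = $6,199,050
Greater of actual damages ($490,140) or enhanced statutory damages ($6,199,050): $6,199,050
Costs: 20% of $6,199,050 = $1,239,810
Award plus costs: $6,199,050 + $1,239,810 = $7,438,860
Cap at $15,998,250: $7,438,860 is within the cap, no reduction.

Award: $7,438,860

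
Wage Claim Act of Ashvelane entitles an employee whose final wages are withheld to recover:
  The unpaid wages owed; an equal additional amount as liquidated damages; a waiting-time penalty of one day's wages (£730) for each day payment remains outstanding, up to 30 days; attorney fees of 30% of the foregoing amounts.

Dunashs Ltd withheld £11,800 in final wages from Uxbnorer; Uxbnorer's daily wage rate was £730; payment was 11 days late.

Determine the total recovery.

£41,119

Liquidated damages (equal amount): £11,800
Penalty days: min(11, 30) = 11
Waiting-time penalty: 11 × £730 = £8,030
Subtotal: £11,800 + £11,800 + £8,030 = £31,630
Attorney fees: 30% of £31,630 = £9,489
Total award: £31,630 + £9,489 = £41,119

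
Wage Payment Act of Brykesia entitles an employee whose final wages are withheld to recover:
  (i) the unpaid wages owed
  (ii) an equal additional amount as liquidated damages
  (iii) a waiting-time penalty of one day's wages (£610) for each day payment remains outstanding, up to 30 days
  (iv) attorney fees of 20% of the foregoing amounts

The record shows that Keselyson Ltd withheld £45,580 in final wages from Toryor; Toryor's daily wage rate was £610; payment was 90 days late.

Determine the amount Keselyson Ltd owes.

£131,352

Liquidated damages (equal amount): £45,580
Penalty days: min(90, 30) = 30
Waiting-time penalty: 30 × £610 = £18,300
Subtotal: £45,580 + £45,580 + £18,300 = £109,460
Attorney fees: 20% of £109,460 = £21,892
Total award: £109,460 + £21,892 = £131,352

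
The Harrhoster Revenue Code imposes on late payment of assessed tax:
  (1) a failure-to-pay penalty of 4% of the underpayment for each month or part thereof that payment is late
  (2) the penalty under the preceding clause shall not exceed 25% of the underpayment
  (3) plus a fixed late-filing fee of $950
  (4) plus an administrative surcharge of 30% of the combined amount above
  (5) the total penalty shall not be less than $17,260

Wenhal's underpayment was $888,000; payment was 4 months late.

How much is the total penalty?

Accrued rate: 4% × 4 = 16%, capped at 25% → 16%
Failure-to-pay penalty: 16% of $888,000 = $142,080
Penalty before surcharge: $142,080 + $950 = $143,030
Administrative surcharge: 30% of $143,030 = $42,909
Total penalty: $143,030 + $42,909 = $185,939
Minimum $17,260: $185,939 meets the minimum, no increase.

$185,939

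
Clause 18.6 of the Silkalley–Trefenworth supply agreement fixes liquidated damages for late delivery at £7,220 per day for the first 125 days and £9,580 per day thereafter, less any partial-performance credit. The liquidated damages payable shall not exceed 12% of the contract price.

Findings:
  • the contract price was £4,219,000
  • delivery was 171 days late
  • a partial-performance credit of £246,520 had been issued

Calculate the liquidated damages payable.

First 125 days: 125 × £7,220 = £902,500
Remaining days: (171 − 125) × £9,580 = £440,680
Accrued per-day damages: £902,500 + £440,680 = £1,343,180
Less partial-performance credit: £1,343,180 − £246,520 = £1,096,660
Cap: 12% of £4,219,000 = £506,280
Cap at £506,280: £1,096,660 exceeds the cap → £506,280

Liquidated damages: £506,280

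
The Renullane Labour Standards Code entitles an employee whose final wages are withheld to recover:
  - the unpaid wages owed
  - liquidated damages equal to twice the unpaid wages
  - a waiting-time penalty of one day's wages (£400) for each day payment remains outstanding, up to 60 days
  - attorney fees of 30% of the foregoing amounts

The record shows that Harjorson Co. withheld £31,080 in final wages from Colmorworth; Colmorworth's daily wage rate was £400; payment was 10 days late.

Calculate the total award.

Doubled: 2 × £31,080 = £62,160
Penalty days: min(10, 60) = 10
Waiting-time penalty: 10 × £400 = £4,000
Subtotal: £31,080 + £62,160 + £4,000 = £97,240
Attorney fees: 30% of £97,240 = £29,172
Total award: £97,240 + £29,172 = £126,412

£126,412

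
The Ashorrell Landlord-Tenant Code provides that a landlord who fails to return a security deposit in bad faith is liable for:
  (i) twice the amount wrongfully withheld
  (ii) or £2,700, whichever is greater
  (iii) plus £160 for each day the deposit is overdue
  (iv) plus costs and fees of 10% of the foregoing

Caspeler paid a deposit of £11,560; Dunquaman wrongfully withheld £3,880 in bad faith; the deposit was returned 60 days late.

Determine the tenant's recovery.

£19,096

Doubled: 2 × £3,880 = £7,760
Minimum £2,700: £7,760 meets the minimum, no increase.
Late-return penalty: 60 × £160 = £9,600
Damages plus late penalty: £7,760 + £9,600 = £17,360
Costs and fees: 10% of £17,360 = £1,736
Total recovery: £17,360 + £1,736 = £19,096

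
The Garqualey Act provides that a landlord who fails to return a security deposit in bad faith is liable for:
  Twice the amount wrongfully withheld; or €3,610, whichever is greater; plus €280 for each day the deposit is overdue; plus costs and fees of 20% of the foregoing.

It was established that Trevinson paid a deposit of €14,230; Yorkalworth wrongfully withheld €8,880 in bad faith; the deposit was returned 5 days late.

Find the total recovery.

€22,992

Doubled: 2 × €8,880 = €17,760
Minimum €3,610: €17,760 meets the minimum, no increase.
Late-return penalty: 5 × €280 = €1,400
Damages plus late penalty: €17,760 + €1,400 = €19,160
Costs and fees: 20% of €19,160 = €3,832
Total recovery: €19,160 + €3,832 = €22,992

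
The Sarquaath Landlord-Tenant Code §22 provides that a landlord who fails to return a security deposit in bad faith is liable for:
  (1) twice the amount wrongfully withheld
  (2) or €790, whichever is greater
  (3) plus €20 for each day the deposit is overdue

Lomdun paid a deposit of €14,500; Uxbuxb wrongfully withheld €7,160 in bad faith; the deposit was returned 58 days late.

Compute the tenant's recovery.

€15,480

Doubled: 2 × €7,160 = €14,320
Minimum €790: €14,320 meets the minimum, no increase.
Late-return penalty: 58 × €20 = €1,160
Damages plus late penalty: €14,320 + €1,160 = €15,480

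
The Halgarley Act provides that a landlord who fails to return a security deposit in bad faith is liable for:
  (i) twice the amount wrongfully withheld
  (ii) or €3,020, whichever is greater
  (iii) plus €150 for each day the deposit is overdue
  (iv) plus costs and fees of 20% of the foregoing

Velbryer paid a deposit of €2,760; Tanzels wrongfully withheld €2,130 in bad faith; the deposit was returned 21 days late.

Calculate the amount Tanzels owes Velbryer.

€8,892

Doubled: 2 × €2,130 = €4,260
Minimum €3,020: €4,260 meets the minimum, no increase.
Late-return penalty: 21 × €150 = €3,150
Damages plus late penalty: €4,260 + €3,150 = €7,410
Costs and fees: 20% of €7,410 = €1,482
Total recovery: €7,410 + €1,482 = €8,892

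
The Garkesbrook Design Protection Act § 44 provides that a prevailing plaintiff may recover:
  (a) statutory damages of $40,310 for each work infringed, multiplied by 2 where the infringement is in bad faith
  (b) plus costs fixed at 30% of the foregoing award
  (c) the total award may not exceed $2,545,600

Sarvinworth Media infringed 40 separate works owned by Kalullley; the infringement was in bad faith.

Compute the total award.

$2,545,600

Statutory damages: 40 × $40,310 = $1,612,400
Doubled: 2 × $1,612,400 = $3,224,800
Costs: 30% of $3,224,800 = $967,440
Award plus costs: $3,224,800 + $967,440 = $4,192,240
Cap at $2,545,600: $4,192,240 exceeds the cap → $2,545,600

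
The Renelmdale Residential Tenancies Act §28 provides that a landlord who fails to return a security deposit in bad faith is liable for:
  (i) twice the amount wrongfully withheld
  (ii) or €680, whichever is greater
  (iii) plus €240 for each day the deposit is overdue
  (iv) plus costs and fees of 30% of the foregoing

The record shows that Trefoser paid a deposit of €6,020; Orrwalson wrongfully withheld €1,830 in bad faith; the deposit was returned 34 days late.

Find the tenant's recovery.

Doubled: 2 × €1,830 = €3,660
Minimum €680: €3,660 meets the minimum, no increase.
Late-return penalty: 34 × €240 = €8,160
Damages plus late penalty: €3,660 + €8,160 = €11,820
Costs and fees: 30% of €11,820 = €3,546
Total recovery: €11,820 + €3,546 = €15,366

Recovery: €15,366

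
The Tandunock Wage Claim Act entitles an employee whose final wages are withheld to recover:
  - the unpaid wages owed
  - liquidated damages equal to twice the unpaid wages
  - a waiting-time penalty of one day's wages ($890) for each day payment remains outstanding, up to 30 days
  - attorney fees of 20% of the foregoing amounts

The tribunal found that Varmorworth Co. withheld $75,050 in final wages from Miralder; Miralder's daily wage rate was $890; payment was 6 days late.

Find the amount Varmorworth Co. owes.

Doubled: 2 × $75,050 = $150,100
Penalty days: min(6, 30) = 6
Waiting-time penalty: 6 × $890 = $5,340
Subtotal: $75,050 + $150,100 + $5,340 = $230,490
Attorney fees: 20% of $230,490 = $46,098
Total award: $230,490 + $46,098 = $276,588

$276,588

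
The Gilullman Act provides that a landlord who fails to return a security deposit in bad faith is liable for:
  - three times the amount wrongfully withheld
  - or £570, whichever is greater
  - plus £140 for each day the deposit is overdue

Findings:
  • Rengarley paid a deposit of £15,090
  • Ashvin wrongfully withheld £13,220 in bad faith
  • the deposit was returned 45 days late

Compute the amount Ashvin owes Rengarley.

Trebled: 3 × £13,220 = £39,660
Minimum £570: £39,660 meets the minimum, no increase.
Late-return penalty: 45 × £140 = £6,300
Damages plus late penalty: £39,660 + £6,300 = £45,960

£45,960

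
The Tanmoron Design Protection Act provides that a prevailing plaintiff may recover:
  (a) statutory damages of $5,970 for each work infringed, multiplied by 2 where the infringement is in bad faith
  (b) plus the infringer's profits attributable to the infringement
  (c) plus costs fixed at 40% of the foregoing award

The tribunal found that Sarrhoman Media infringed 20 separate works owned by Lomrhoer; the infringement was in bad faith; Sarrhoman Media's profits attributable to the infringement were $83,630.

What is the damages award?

Statutory damages: 20 × $5,970 = $119,400
Doubled: 2 × $119,400 = $238,800
Combined award: $238,800 + $83,630 = $322,430
Costs: 40% of $322,430 = $128,972
Award plus costs: $322,430 + $128,972 = $451,402

$451,402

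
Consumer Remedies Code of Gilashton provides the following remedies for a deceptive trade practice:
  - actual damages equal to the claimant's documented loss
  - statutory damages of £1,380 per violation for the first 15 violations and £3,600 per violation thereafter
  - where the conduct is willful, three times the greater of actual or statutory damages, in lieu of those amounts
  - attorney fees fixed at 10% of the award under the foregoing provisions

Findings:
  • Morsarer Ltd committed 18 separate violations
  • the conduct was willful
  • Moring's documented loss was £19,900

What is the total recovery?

First 15 violations: 15 × £1,380 = £20,700
Remaining violations: (18 − 15) × £3,600 = £10,800
Statutory damages: £20,700 + £10,800 = £31,500
Greater of actual damages (£19,900) or statutory damages (£31,500): £31,500
Trebled: 3 × £31,500 = £94,500
Attorney fees: 10% of £94,500 = £9,450
Total recovery: £94,500 + £9,450 = £103,950

Total recovery: £103,950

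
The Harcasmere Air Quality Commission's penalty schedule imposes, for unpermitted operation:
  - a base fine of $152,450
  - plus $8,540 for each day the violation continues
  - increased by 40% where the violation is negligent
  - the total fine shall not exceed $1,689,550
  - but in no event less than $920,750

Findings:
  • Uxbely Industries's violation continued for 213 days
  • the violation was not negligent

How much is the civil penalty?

$1,689,550

Per-day component: 213 × $8,540 = $1,819,020
Base plus per-day: $152,450 + $1,819,020 = $1,971,470
The violation was not negligent: no 40% increase.
Cap at $1,689,550: $1,971,470 exceeds the cap → $1,689,550
Minimum $920,750: $1,689,550 meets the minimum, no increase.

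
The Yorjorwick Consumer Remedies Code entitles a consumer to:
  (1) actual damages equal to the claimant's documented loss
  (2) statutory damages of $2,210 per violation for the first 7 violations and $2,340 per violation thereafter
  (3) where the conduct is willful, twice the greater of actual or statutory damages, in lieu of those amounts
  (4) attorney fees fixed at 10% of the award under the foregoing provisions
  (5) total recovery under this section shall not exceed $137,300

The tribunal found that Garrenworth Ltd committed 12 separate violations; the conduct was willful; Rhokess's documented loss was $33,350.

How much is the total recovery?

First 7 violations: 7 × $2,210 = $15,470
Remaining violations: (12 − 7) × $2,340 = $11,700
Statutory damages: $15,470 + $11,700 = $27,170
Greater of actual damages ($33,350) or statutory damages ($27,170): $33,350
Doubled: 2 × $33,350 = $66,700
Attorney fees: 10% of $66,700 = $6,670
Total before cap: $66,700 + $6,670 = $73,370
Cap at $137,300: $73,370 is within the cap, no reduction.

$73,370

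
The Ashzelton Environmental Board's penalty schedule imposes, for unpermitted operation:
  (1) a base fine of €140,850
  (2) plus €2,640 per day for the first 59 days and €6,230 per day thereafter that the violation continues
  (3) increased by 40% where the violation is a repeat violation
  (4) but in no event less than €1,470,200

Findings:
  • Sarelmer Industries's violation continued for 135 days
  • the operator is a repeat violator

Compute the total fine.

€1,470,200

First 59 days: 59 × €2,640 = €155,760
Remaining days: (135 − 59) × €6,230 = €473,480
Per-day component: €155,760 + €473,480 = €629,240
Base plus per-day: €140,850 + €629,240 = €770,090
Enhancement: 40% of €770,090 = €308,036
Enhanced fine: €770,090 + €308,036 = €1,078,126
Minimum €1,470,200: €1,078,126 is below the minimum → €1,470,200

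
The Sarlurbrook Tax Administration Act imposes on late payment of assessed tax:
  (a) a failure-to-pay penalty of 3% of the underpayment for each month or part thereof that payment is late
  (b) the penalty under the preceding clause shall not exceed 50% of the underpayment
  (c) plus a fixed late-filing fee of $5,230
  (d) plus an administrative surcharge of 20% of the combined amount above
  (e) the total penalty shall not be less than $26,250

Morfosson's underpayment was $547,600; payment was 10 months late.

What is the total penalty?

$203,412

Accrued rate: 3% × 10 = 30%, capped at 50% → 30%
Failure-to-pay penalty: 30% of $547,600 = $164,280
Penalty before surcharge: $164,280 + $5,230 = $169,510
Administrative surcharge: 20% of $169,510 = $33,902
Total penalty: $169,510 + $33,902 = $203,412
Minimum $26,250: $203,412 meets the minimum, no increase.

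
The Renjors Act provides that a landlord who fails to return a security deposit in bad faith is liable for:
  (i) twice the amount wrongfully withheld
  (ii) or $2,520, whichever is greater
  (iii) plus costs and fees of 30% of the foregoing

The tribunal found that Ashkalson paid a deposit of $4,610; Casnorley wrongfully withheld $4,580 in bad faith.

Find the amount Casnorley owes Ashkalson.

Recovery: $11,908

Doubled: 2 × $4,580 = $9,160
Minimum $2,520: $9,160 meets the minimum, no increase.
Costs and fees: 30% of $9,160 = $2,748
Total recovery: $9,160 + $2,748 = $11,908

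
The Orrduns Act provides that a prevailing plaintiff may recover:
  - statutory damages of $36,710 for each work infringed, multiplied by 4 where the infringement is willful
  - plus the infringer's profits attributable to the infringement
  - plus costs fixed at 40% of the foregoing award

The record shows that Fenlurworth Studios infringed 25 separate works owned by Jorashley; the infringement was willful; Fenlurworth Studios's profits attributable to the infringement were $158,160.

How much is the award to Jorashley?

$5,360,824

Statutory damages: 25 × $36,710 = $917,750
Multiplied by 4: 4 × $917,750 = $3,671,000
Combined award: $3,671,000 + $158,160 = $3,829,160
Costs: 40% of $3,829,160 = $1,531,664
Award plus costs: $3,829,160 + $1,531,664 = $5,360,824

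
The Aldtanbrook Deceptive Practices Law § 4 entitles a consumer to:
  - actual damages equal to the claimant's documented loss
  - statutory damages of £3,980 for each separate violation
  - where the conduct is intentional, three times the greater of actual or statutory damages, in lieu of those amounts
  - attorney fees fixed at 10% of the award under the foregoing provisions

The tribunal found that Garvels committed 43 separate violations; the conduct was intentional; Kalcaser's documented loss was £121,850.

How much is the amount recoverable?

£564,762

Statutory damages: 43 × £3,980 = £171,140
Greater of actual damages (£121,850) or statutory damages (£171,140): £171,140
Trebled: 3 × £171,140 = £513,420
Attorney fees: 10% of £513,420 = £51,342
Total recovery: £513,420 + £51,342 = £564,762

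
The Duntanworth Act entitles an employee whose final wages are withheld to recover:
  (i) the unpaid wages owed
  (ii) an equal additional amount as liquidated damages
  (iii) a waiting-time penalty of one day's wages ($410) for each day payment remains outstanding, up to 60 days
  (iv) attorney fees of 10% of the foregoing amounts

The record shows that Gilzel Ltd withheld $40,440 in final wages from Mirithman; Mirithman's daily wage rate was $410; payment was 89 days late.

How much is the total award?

$116,028

Liquidated damages (equal amount): $40,440
Penalty days: min(89, 60) = 60
Waiting-time penalty: 60 × $410 = $24,600
Subtotal: $40,440 + $40,440 + $24,600 = $105,480
Attorney fees: 10% of $105,480 = $10,548
Total award: $105,480 + $10,548 = $116,028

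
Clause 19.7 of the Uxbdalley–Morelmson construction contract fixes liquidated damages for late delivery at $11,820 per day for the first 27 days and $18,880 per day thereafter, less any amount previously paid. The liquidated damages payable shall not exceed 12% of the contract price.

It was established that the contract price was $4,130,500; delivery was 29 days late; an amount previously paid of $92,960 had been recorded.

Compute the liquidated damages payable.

First 27 days: 27 × $11,820 = $319,140
Remaining days: (29 − 27) × $18,880 = $37,760
Accrued per-day damages: $319,140 + $37,760 = $356,900
Less amount previously paid: $356,900 − $92,960 = $263,940
Cap: 12% of $4,130,500 = $495,660
Cap at $495,660: $263,940 is within the cap, no reduction.

$263,940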